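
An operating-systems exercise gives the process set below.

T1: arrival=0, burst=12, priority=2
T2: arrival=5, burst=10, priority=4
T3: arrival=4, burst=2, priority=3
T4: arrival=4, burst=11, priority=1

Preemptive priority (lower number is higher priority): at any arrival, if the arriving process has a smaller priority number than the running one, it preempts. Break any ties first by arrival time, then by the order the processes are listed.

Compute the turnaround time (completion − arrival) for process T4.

Timeline: | T1 0-4 | T4 4-15 | T1 15-23 | T3 23-25 | T2 25-35 |
Completion: T1=23  T2=35  T3=25  T4=15
Turnaround (C−A): T1=23  T2=30  T3=21  T4=11
Turnaround(T4) = completion − arrival = 15 − 4 = 11

11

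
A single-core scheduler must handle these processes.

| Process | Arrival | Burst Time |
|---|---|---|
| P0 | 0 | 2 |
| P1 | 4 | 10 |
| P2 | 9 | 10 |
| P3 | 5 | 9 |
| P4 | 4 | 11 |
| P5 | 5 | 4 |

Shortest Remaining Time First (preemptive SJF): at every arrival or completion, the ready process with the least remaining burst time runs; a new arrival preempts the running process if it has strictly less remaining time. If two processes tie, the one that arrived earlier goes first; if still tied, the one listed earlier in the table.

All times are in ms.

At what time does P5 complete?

9

Schedule: | P0 0-2 | idle 2-4 | P1 4-5 | P5 5-9 | P1 9-18 | P3 18-27 | P2 27-37 | P4 37-48 |
Completion: P0=2  P1=18  P2=37  P3=27  P4=48  P5=9
Turnaround (C−A): P0=2  P1=14  P2=28  P3=22  P4=44  P5=4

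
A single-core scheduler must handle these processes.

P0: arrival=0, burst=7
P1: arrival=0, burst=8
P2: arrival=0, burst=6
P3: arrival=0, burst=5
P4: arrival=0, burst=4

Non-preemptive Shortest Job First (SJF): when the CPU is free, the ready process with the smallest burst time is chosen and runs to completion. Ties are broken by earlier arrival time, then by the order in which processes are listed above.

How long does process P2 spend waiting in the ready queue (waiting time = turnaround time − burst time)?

Timeline: | P4 0-4 | P3 4-9 | P2 9-15 | P0 15-22 | P1 22-30 |
Completion: P0=22  P1=30  P2=15  P3=9  P4=4
Waiting(P2) = turnaround − burst = 15 − 6 = 9

9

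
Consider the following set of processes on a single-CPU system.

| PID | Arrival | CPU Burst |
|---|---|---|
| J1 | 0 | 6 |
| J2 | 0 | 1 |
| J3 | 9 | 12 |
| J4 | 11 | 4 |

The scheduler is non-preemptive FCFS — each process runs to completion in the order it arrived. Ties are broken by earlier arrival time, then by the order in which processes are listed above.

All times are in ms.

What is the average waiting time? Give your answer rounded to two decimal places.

Gantt: | J1 0-6 | J2 6-7 | idle 7-9 | J3 9-21 | J4 21-25 |
Completion: J1=6  J2=7  J3=21  J4=25
Waiting times: J1=0, J2=6, J3=0, J4=10
Average waiting = (0+6+0+10) / 4 = 16/4 = 4.00

4.00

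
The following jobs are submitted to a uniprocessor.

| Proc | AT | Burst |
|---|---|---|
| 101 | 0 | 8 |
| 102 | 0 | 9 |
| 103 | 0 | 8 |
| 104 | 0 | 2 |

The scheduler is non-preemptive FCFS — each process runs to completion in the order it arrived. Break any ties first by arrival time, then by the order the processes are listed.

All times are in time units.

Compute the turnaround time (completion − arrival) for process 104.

27

Schedule: | 101 0-8 | 102 8-17 | 103 17-25 | 104 25-27 |
Completion: 101=8  102=17  103=25  104=27
Turnaround(104) = completion − arrival = 27 − 0 = 27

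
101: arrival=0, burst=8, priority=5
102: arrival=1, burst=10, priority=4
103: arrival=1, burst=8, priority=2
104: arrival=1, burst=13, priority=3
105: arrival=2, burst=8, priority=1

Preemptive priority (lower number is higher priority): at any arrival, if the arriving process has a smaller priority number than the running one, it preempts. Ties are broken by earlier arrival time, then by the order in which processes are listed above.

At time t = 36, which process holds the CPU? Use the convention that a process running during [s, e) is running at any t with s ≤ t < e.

102

Schedule: | 101 0-1 | 103 1-2 | 105 2-10 | 103 10-17 | 104 17-30 | 102 30-40 | 101 40-47 |
Completion: 101=47  102=40  103=17  104=30  105=10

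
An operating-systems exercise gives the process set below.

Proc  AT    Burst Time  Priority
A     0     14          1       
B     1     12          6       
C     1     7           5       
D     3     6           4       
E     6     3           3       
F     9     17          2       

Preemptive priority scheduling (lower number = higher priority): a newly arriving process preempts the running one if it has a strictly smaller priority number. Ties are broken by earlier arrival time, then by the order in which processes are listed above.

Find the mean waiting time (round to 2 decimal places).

Timeline: | A 0-14 | F 14-31 | E 31-34 | D 34-40 | C 40-47 | B 47-59 |
Completion: A=14  B=59  C=47  D=40  E=34  F=31
Waiting times: A=0, B=46, C=39, D=31, E=25, F=5
Average waiting = (0+46+39+31+25+5) / 6 = 146/6 = 24.33

24.33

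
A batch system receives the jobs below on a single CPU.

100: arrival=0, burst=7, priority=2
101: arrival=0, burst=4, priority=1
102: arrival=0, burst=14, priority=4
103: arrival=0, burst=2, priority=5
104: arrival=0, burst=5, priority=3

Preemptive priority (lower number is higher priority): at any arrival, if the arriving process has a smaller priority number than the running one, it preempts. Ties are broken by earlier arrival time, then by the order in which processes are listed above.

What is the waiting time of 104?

11

Timeline: | 101 0-4 | 100 4-11 | 104 11-16 | 102 16-30 | 103 30-32 |
Completion: 100=11  101=4  102=30  103=32  104=16
Waiting(104) = turnaround − burst = 16 − 5 = 11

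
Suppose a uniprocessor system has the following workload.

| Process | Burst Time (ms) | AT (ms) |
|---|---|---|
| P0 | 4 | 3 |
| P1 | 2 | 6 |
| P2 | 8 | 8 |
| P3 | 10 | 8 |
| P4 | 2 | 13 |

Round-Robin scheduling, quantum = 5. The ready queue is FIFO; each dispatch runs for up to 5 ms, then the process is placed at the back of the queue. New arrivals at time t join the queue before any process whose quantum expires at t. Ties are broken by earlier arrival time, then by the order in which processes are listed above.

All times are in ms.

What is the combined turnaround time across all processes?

52

Schedule: | idle 0-3 | P0 3-7 | P1 7-9 | P2 9-14 | P3 14-19 | P4 19-21 | P2 21-24 | P3 24-29 |
Completion: P0=7  P1=9  P2=24  P3=29  P4=21
Turnaround = completion − arrival: P0=4, P1=3, P2=16, P3=21, P4=8
Total turnaround = 4 + 3 + 16 + 21 + 8 = 52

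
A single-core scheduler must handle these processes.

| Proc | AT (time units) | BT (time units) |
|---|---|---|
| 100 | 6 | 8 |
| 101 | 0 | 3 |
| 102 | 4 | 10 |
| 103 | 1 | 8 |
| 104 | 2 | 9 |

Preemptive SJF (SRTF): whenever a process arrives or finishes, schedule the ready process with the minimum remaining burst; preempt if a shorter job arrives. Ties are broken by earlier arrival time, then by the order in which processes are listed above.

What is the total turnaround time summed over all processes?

86

Schedule: | 101 0-3 | 103 3-11 | 100 11-19 | 104 19-28 | 102 28-38 |
Completion: 100=19  101=3  102=38  103=11  104=28
Turnaround (C−A): 100=13  101=3  102=34  103=10  104=26
Turnaround = completion − arrival: 100=13, 101=3, 102=34, 103=10, 104=26
Total turnaround = 13 + 3 + 34 + 10 + 26 = 86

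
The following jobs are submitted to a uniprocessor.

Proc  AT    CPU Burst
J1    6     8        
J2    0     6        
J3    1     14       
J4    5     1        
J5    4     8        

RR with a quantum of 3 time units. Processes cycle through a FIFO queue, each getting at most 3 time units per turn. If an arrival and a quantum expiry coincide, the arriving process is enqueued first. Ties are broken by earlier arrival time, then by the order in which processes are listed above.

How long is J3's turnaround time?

Gantt: | J2 0-3 | J3 3-6 | J2 6-9 | J5 9-12 | J4 12-13 | J1 13-16 | J3 16-19 | J5 19-22 | J1 22-25 | J3 25-28 | J5 28-30 | J1 30-32 | J3 32-37 |
Completion: J1=32  J2=9  J3=37  J4=13  J5=30
Turnaround (C−A): J1=26  J2=9  J3=36  J4=8  J5=26
Turnaround(J3) = completion − arrival = 37 − 1 = 36

36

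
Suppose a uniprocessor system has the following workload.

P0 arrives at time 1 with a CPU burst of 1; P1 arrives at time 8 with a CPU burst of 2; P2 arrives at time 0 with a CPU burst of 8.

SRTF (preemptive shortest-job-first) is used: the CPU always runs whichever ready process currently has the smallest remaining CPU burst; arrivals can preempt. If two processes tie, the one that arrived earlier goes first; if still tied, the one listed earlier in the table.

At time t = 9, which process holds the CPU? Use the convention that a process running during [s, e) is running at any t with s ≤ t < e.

P1

Timeline: | P2 0-1 | P0 1-2 | P2 2-9 | P1 9-11 |
Completion: P0=2  P1=11  P2=9
Turnaround (C−A): P0=1  P1=3  P2=9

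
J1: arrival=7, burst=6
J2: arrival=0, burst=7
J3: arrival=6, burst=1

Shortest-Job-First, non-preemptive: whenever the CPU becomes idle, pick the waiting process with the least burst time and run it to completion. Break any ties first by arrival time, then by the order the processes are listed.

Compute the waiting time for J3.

Gantt: | J2 0-7 | J3 7-8 | J1 8-14 |
Completion: J1=14  J2=7  J3=8
Waiting(J3) = turnaround − burst = 2 − 1 = 1

1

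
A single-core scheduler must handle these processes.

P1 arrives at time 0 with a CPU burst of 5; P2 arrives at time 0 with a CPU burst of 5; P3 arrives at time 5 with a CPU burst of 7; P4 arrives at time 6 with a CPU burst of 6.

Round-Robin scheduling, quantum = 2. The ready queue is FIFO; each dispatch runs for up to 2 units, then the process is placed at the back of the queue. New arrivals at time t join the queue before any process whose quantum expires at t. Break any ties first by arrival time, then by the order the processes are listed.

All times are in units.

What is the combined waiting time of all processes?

38

Timeline: | P1 0-2 | P2 2-4 | P1 4-6 | P2 6-8 | P3 8-10 | P4 10-12 | P1 12-13 | P2 13-14 | P3 14-16 | P4 16-18 | P3 18-20 | P4 20-22 | P3 22-23 |
Completion: P1=13  P2=14  P3=23  P4=22
Turnaround (C−A): P1=13  P2=14  P3=18  P4=16
Waiting = turnaround − burst: P1=8, P2=9, P3=11, P4=10
Total waiting = 8 + 9 + 11 + 10 = 38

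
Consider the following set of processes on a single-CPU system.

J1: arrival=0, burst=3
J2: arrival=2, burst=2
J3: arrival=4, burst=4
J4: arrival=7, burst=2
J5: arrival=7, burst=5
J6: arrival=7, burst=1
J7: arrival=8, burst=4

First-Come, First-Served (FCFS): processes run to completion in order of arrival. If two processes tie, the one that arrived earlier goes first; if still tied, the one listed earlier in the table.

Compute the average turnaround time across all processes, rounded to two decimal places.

Schedule: | J1 0-3 | J2 3-5 | J3 5-9 | J4 9-11 | J5 11-16 | J6 16-17 | J7 17-21 |
Completion: J1=3  J2=5  J3=9  J4=11  J5=16  J6=17  J7=21
Turnaround (C−A): J1=3  J2=3  J3=5  J4=4  J5=9  J6=10  J7=13
Turnaround times: J1=3, J2=3, J3=5, J4=4, J5=9, J6=10, J7=13
Average turnaround = (3+3+5+4+9+10+13) / 7 = 47/7 = 6.71

6.71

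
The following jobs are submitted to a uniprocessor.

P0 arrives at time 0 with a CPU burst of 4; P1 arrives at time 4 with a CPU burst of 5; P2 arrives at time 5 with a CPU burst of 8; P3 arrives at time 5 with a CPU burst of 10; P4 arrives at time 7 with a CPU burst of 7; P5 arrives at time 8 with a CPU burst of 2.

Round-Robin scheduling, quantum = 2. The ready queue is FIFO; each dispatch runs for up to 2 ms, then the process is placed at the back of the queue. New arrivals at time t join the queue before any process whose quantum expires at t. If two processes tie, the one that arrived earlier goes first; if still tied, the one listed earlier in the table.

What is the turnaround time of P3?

31

Schedule: | P0 0-4 | P1 4-6 | P2 6-8 | P3 8-10 | P1 10-12 | P4 12-14 | P5 14-16 | P2 16-18 | P3 18-20 | P1 20-21 | P4 21-23 | P2 23-25 | P3 25-27 | P4 27-29 | P2 29-31 | P3 31-33 | P4 33-34 | P3 34-36 |
Completion: P0=4  P1=21  P2=31  P3=36  P4=34  P5=16
Turnaround (C−A): P0=4  P1=17  P2=26  P3=31  P4=27  P5=8
Turnaround(P3) = completion − arrival = 36 − 5 = 31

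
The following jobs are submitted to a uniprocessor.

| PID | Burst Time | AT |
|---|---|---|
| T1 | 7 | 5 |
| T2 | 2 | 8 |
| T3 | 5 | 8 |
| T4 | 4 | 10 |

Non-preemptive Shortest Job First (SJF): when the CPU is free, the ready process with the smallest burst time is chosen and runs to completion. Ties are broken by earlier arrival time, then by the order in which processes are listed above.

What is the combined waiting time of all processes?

18

Schedule: | idle 0-5 | T1 5-12 | T2 12-14 | T4 14-18 | T3 18-23 |
Completion: T1=12  T2=14  T3=23  T4=18
Turnaround (C−A): T1=7  T2=6  T3=15  T4=8
Waiting = turnaround − burst: T1=0, T2=4, T3=10, T4=4
Total waiting = 0 + 4 + 10 + 4 = 18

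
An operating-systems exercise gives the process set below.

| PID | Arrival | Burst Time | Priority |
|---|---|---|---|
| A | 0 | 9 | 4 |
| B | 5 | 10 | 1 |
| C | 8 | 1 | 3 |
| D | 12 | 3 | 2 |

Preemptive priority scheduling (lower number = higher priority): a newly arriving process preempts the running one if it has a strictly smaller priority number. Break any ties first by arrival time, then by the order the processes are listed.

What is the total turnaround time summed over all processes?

50

Schedule: | A 0-5 | B 5-15 | D 15-18 | C 18-19 | A 19-23 |
Completion: A=23  B=15  C=19  D=18
Turnaround (C−A): A=23  B=10  C=11  D=6
Turnaround = completion − arrival: A=23, B=10, C=11, D=6
Total turnaround = 23 + 10 + 11 + 6 = 50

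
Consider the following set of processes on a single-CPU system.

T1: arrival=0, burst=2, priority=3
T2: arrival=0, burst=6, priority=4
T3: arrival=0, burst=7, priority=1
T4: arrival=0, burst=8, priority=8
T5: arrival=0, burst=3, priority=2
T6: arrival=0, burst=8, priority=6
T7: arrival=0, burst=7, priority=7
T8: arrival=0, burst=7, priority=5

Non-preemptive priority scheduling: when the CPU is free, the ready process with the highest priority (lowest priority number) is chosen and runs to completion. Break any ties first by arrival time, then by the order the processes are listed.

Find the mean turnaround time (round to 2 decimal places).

Gantt: | T3 0-7 | T5 7-10 | T1 10-12 | T2 12-18 | T8 18-25 | T6 25-33 | T7 33-40 | T4 40-48 |
Completion: T1=12  T2=18  T3=7  T4=48  T5=10  T6=33  T7=40  T8=25
Turnaround times: T1=12, T2=18, T3=7, T4=48, T5=10, T6=33, T7=40, T8=25
Average turnaround = (12+18+7+48+10+33+40+25) / 8 = 193/8 = 24.13

24.13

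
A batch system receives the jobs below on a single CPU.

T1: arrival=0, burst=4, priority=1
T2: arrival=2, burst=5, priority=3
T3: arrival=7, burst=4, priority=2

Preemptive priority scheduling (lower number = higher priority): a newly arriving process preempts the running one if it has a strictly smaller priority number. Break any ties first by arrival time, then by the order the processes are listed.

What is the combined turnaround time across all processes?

19

Gantt: | T1 0-4 | T2 4-7 | T3 7-11 | T2 11-13 |
Completion: T1=4  T2=13  T3=11
Turnaround = completion − arrival: T1=4, T2=11, T3=4
Total turnaround = 4 + 11 + 4 = 19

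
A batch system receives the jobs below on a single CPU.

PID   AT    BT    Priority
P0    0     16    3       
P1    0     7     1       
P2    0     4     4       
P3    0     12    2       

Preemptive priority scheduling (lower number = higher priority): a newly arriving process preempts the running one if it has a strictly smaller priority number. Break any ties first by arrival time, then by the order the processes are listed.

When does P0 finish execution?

Timeline: | P1 0-7 | P3 7-19 | P0 19-35 | P2 35-39 |
Completion: P0=35  P1=7  P2=39  P3=19
Turnaround (C−A): P0=35  P1=7  P2=39  P3=19

35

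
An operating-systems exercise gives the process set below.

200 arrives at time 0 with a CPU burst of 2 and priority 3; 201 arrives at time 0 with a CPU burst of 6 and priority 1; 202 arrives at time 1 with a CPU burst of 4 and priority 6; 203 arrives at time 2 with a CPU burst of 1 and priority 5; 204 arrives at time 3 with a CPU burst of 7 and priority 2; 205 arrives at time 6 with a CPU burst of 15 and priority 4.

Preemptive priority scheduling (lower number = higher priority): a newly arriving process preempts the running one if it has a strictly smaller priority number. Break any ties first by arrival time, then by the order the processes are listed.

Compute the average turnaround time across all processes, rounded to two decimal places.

Gantt: | 201 0-6 | 204 6-13 | 200 13-15 | 205 15-30 | 203 30-31 | 202 31-35 |
Completion: 200=15  201=6  202=35  203=31  204=13  205=30
Turnaround (C−A): 200=15  201=6  202=34  203=29  204=10  205=24
Turnaround times: 200=15, 201=6, 202=34, 203=29, 204=10, 205=24
Average turnaround = (15+6+34+29+10+24) / 6 = 118/6 = 19.67

19.67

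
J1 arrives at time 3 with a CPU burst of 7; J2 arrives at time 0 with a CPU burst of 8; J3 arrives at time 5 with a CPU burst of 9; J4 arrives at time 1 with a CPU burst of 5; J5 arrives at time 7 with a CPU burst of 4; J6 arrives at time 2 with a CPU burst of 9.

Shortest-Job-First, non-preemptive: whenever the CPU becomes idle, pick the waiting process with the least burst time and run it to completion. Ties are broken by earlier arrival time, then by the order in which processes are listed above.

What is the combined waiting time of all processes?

Timeline: | J2 0-8 | J5 8-12 | J4 12-17 | J1 17-24 | J6 24-33 | J3 33-42 |
Completion: J1=24  J2=8  J3=42  J4=17  J5=12  J6=33
Waiting = turnaround − burst: J1=14, J2=0, J3=28, J4=11, J5=1, J6=22
Total waiting = 14 + 0 + 28 + 11 + 1 + 22 = 76

76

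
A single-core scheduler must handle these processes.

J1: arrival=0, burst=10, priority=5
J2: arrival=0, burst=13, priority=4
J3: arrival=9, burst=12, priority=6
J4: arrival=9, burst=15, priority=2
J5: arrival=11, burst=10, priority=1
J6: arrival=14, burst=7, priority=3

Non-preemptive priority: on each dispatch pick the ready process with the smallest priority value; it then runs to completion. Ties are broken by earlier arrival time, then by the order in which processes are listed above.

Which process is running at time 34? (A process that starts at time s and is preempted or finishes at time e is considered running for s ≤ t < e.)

Gantt: | J2 0-13 | J5 13-23 | J4 23-38 | J6 38-45 | J1 45-55 | J3 55-67 |
Completion: J1=55  J2=13  J3=67  J4=38  J5=23  J6=45
Turnaround (C−A): J1=55  J2=13  J3=58  J4=29  J5=12  J6=31

J4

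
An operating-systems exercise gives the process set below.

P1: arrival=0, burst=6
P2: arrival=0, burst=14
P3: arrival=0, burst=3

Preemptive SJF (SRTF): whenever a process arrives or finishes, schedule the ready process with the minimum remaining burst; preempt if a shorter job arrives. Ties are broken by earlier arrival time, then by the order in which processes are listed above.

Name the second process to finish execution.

P1

Timeline: | P3 0-3 | P1 3-9 | P2 9-23 |
Completion: P1=9  P2=23  P3=3
Finish order: P3 → P1 → P2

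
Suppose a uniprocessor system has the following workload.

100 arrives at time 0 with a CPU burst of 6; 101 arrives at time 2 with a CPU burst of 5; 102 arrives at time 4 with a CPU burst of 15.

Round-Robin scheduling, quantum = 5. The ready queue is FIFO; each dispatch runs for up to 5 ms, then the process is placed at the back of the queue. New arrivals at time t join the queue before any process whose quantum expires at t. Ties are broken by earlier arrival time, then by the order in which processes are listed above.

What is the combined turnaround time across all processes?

46

Gantt: | 100 0-5 | 101 5-10 | 102 10-15 | 100 15-16 | 102 16-26 |
Completion: 100=16  101=10  102=26
Turnaround (C−A): 100=16  101=8  102=22
Turnaround = completion − arrival: 100=16, 101=8, 102=22
Total turnaround = 16 + 8 + 22 = 46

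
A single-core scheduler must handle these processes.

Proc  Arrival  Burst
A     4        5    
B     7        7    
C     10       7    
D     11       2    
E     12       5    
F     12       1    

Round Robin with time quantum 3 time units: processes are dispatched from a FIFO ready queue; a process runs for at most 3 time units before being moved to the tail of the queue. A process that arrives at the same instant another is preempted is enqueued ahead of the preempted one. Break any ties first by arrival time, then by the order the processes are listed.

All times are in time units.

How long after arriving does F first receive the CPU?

Timeline: | idle 0-4 | A 4-7 | B 7-10 | A 10-12 | C 12-15 | B 15-18 | D 18-20 | E 20-23 | F 23-24 | C 24-27 | B 27-28 | E 28-30 | C 30-31 |
Completion: A=12  B=28  C=31  D=20  E=30  F=24
Turnaround (C−A): A=8  B=21  C=21  D=9  E=18  F=12
Response(F) = first start − arrival = 23 − 12 = 11

11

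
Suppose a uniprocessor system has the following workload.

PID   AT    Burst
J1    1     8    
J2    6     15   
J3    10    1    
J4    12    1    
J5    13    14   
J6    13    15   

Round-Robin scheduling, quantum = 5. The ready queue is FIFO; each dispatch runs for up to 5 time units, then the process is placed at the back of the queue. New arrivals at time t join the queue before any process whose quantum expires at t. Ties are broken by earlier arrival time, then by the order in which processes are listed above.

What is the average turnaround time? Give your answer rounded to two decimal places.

22.67

Timeline: | idle 0-1 | J1 1-6 | J2 6-11 | J1 11-14 | J3 14-15 | J2 15-20 | J4 20-21 | J5 21-26 | J6 26-31 | J2 31-36 | J5 36-41 | J6 41-46 | J5 46-50 | J6 50-55 |
Completion: J1=14  J2=36  J3=15  J4=21  J5=50  J6=55
Turnaround (C−A): J1=13  J2=30  J3=5  J4=9  J5=37  J6=42
Turnaround times: J1=13, J2=30, J3=5, J4=9, J5=37, J6=42
Average turnaround = (13+30+5+9+37+42) / 6 = 136/6 = 22.67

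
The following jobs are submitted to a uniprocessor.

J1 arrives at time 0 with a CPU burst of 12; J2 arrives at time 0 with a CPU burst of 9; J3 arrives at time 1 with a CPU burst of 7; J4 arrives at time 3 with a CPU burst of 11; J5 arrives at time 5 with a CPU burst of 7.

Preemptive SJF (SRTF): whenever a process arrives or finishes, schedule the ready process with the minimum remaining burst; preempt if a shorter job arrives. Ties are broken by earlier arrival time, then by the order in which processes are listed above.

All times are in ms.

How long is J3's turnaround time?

7

Schedule: | J2 0-1 | J3 1-8 | J5 8-15 | J2 15-23 | J4 23-34 | J1 34-46 |
Completion: J1=46  J2=23  J3=8  J4=34  J5=15
Turnaround(J3) = completion − arrival = 8 − 1 = 7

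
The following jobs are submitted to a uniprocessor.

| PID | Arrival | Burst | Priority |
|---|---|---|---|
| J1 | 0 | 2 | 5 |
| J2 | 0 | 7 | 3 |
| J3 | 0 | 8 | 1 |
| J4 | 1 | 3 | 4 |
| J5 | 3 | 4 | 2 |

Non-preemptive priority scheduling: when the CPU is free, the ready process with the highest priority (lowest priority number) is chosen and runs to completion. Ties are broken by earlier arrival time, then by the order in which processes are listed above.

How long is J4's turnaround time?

Gantt: | J3 0-8 | J5 8-12 | J2 12-19 | J4 19-22 | J1 22-24 |
Completion: J1=24  J2=19  J3=8  J4=22  J5=12
Turnaround(J4) = completion − arrival = 22 − 1 = 21

21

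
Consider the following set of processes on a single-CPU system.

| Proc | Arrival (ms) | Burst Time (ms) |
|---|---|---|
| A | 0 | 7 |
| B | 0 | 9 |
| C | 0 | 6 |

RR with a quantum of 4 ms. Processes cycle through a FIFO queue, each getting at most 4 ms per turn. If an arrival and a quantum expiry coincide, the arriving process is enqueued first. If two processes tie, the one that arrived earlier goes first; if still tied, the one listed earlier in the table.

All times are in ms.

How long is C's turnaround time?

21

Gantt: | A 0-4 | B 4-8 | C 8-12 | A 12-15 | B 15-19 | C 19-21 | B 21-22 |
Completion: A=15  B=22  C=21
Turnaround (C−A): A=15  B=22  C=21
Turnaround(C) = completion − arrival = 21 − 0 = 21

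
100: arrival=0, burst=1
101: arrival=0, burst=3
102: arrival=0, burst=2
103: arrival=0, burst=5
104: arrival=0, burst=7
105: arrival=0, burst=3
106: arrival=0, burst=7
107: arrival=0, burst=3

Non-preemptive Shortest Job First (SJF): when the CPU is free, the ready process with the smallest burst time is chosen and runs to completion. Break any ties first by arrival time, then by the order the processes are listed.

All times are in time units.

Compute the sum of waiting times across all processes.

Gantt: | 100 0-1 | 102 1-3 | 101 3-6 | 105 6-9 | 107 9-12 | 103 12-17 | 104 17-24 | 106 24-31 |
Completion: 100=1  101=6  102=3  103=17  104=24  105=9  106=31  107=12
Turnaround (C−A): 100=1  101=6  102=3  103=17  104=24  105=9  106=31  107=12
Waiting = turnaround − burst: 100=0, 101=3, 102=1, 103=12, 104=17, 105=6, 106=24, 107=9
Total waiting = 0 + 3 + 1 + 12 + 17 + 6 + 24 + 9 = 72

72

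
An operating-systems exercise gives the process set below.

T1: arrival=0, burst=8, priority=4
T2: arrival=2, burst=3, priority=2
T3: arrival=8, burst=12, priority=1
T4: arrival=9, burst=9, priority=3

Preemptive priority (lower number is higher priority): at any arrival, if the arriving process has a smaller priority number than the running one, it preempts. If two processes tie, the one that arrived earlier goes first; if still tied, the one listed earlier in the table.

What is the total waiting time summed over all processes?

35

Timeline: | T1 0-2 | T2 2-5 | T1 5-8 | T3 8-20 | T4 20-29 | T1 29-32 |
Completion: T1=32  T2=5  T3=20  T4=29
Turnaround (C−A): T1=32  T2=3  T3=12  T4=20
Waiting = turnaround − burst: T1=24, T2=0, T3=0, T4=11
Total waiting = 24 + 0 + 0 + 11 = 35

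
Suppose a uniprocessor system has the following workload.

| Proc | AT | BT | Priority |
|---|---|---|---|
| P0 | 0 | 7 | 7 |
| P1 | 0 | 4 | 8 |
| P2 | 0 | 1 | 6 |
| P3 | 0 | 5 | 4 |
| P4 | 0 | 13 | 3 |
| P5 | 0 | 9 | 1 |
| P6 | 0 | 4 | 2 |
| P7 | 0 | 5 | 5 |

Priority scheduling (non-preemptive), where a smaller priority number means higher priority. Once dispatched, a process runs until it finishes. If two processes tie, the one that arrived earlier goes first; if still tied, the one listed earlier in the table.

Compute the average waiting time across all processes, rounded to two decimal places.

24.50

Schedule: | P5 0-9 | P6 9-13 | P4 13-26 | P3 26-31 | P7 31-36 | P2 36-37 | P0 37-44 | P1 44-48 |
Completion: P0=44  P1=48  P2=37  P3=31  P4=26  P5=9  P6=13  P7=36
Waiting times: P0=37, P1=44, P2=36, P3=26, P4=13, P5=0, P6=9, P7=31
Average waiting = (37+44+36+26+13+0+9+31) / 8 = 196/8 = 24.50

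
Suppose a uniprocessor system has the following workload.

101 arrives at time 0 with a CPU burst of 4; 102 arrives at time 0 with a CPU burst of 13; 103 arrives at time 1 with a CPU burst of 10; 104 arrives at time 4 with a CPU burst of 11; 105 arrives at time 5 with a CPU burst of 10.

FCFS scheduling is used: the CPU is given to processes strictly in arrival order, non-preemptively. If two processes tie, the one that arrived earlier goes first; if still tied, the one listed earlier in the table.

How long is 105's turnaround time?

43

Timeline: | 101 0-4 | 102 4-17 | 103 17-27 | 104 27-38 | 105 38-48 |
Completion: 101=4  102=17  103=27  104=38  105=48
Turnaround(105) = completion − arrival = 48 − 5 = 43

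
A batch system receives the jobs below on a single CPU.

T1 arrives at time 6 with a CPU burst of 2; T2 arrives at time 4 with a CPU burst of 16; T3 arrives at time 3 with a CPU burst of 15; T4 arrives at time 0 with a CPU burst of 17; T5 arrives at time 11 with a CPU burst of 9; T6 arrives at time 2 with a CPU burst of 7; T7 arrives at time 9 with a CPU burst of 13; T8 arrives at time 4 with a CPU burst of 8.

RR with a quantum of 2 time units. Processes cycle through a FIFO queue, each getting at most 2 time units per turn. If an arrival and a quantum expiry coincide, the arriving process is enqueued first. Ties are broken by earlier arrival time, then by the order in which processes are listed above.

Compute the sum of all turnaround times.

Timeline: | T4 0-2 | T6 2-4 | T4 4-6 | T3 6-8 | T2 8-10 | T8 10-12 | T6 12-14 | T1 14-16 | T4 16-18 | T3 18-20 | T7 20-22 | T2 22-24 | T5 24-26 | T8 26-28 | T6 28-30 | T4 30-32 | T3 32-34 | T7 34-36 | T2 36-38 | T5 38-40 | T8 40-42 | T6 42-43 | T4 43-45 | T3 45-47 | T7 47-49 | T2 49-51 | T5 51-53 | T8 53-55 | T4 55-57 | T3 57-59 | T7 59-61 | T2 61-63 | T5 63-65 | T4 65-67 | T3 67-69 | T7 69-71 | T2 71-73 | T5 73-74 | T4 74-76 | T3 76-78 | T7 78-80 | T2 80-82 | T4 82-83 | T3 83-84 | T7 84-85 | T2 85-87 |
Completion: T1=16  T2=87  T3=84  T4=83  T5=74  T6=43  T7=85  T8=55
Turnaround = completion − arrival: T1=10, T2=83, T3=81, T4=83, T5=63, T6=41, T7=76, T8=51
Total turnaround = 10 + 83 + 81 + 83 + 63 + 41 + 76 + 51 = 488

488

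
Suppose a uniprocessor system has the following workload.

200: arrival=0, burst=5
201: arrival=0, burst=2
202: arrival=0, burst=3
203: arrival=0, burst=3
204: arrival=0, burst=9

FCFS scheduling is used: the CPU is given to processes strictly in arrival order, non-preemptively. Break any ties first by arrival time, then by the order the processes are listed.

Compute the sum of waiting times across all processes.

Timeline: | 200 0-5 | 201 5-7 | 202 7-10 | 203 10-13 | 204 13-22 |
Completion: 200=5  201=7  202=10  203=13  204=22
Waiting = turnaround − burst: 200=0, 201=5, 202=7, 203=10, 204=13
Total waiting = 0 + 5 + 7 + 10 + 13 = 35

35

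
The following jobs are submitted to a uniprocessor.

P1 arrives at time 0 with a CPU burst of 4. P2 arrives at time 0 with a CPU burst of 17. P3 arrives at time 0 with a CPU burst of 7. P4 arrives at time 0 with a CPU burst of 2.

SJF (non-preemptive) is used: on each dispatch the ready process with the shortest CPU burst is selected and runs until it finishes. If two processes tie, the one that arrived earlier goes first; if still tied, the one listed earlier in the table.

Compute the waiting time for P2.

Gantt: | P4 0-2 | P1 2-6 | P3 6-13 | P2 13-30 |
Completion: P1=6  P2=30  P3=13  P4=2
Turnaround (C−A): P1=6  P2=30  P3=13  P4=2
Waiting(P2) = turnaround − burst = 30 − 17 = 13

13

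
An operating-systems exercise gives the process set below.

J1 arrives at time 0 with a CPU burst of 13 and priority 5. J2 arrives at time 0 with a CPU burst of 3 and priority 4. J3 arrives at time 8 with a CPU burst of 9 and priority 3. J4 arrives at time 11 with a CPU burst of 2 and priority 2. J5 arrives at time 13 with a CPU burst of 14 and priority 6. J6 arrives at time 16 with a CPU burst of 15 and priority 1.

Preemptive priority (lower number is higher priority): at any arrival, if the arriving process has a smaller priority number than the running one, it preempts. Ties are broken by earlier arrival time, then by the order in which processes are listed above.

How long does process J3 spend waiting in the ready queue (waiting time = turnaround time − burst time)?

17

Gantt: | J2 0-3 | J1 3-8 | J3 8-11 | J4 11-13 | J3 13-16 | J6 16-31 | J3 31-34 | J1 34-42 | J5 42-56 |
Completion: J1=42  J2=3  J3=34  J4=13  J5=56  J6=31
Waiting(J3) = turnaround − burst = 26 − 9 = 17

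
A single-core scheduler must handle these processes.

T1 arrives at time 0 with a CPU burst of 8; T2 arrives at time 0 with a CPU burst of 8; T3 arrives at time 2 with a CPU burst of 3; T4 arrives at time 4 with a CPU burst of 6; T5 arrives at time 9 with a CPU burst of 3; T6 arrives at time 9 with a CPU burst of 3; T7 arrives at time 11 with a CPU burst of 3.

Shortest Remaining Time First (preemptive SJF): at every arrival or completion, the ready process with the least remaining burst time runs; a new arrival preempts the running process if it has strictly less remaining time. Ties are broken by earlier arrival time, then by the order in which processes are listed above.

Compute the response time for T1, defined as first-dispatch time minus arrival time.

0

Gantt: | T1 0-2 | T3 2-5 | T1 5-11 | T5 11-14 | T6 14-17 | T7 17-20 | T4 20-26 | T2 26-34 |
Completion: T1=11  T2=34  T3=5  T4=26  T5=14  T6=17  T7=20
Turnaround (C−A): T1=11  T2=34  T3=3  T4=22  T5=5  T6=8  T7=9
Response(T1) = first start − arrival = 0 − 0 = 0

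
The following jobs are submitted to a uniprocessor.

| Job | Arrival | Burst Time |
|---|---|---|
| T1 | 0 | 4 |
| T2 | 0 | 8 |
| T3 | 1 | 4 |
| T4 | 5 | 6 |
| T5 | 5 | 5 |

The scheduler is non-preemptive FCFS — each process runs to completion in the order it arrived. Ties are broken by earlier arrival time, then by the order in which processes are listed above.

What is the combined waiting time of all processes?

Timeline: | T1 0-4 | T2 4-12 | T3 12-16 | T4 16-22 | T5 22-27 |
Completion: T1=4  T2=12  T3=16  T4=22  T5=27
Turnaround (C−A): T1=4  T2=12  T3=15  T4=17  T5=22
Waiting = turnaround − burst: T1=0, T2=4, T3=11, T4=11, T5=17
Total waiting = 0 + 4 + 11 + 11 + 17 = 43

43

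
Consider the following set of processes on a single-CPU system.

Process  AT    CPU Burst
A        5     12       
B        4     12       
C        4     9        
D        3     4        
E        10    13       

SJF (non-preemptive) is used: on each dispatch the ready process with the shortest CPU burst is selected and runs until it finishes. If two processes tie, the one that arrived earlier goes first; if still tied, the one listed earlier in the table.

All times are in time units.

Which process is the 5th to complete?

E

Schedule: | idle 0-3 | D 3-7 | C 7-16 | B 16-28 | A 28-40 | E 40-53 |
Completion: A=40  B=28  C=16  D=7  E=53
Finish order: D → C → B → A → E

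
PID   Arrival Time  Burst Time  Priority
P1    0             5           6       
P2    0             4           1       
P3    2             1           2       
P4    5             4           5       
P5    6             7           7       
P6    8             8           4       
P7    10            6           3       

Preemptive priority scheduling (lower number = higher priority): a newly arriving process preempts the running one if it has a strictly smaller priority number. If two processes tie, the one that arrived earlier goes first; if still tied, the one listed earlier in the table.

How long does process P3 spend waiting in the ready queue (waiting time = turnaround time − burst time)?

2

Timeline: | P2 0-4 | P3 4-5 | P4 5-8 | P6 8-10 | P7 10-16 | P6 16-22 | P4 22-23 | P1 23-28 | P5 28-35 |
Completion: P1=28  P2=4  P3=5  P4=23  P5=35  P6=22  P7=16
Turnaround (C−A): P1=28  P2=4  P3=3  P4=18  P5=29  P6=14  P7=6
Waiting(P3) = turnaround − burst = 3 − 1 = 2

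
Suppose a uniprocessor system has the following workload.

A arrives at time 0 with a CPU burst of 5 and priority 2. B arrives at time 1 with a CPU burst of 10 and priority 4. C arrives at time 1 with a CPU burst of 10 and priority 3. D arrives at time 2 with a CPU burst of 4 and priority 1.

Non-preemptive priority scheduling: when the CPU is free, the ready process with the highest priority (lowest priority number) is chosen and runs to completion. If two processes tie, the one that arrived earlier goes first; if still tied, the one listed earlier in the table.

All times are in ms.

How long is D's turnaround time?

7

Gantt: | A 0-5 | D 5-9 | C 9-19 | B 19-29 |
Completion: A=5  B=29  C=19  D=9
Turnaround(D) = completion − arrival = 9 − 2 = 7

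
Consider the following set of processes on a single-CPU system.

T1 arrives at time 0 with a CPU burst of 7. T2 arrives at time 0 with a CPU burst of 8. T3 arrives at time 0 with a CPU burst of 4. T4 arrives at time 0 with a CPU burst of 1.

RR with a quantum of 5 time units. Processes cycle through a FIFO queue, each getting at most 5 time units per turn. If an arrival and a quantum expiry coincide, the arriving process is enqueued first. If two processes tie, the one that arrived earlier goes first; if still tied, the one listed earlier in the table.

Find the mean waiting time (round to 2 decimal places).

11.50

Gantt: | T1 0-5 | T2 5-10 | T3 10-14 | T4 14-15 | T1 15-17 | T2 17-20 |
Completion: T1=17  T2=20  T3=14  T4=15
Waiting times: T1=10, T2=12, T3=10, T4=14
Average waiting = (10+12+10+14) / 4 = 46/4 = 11.50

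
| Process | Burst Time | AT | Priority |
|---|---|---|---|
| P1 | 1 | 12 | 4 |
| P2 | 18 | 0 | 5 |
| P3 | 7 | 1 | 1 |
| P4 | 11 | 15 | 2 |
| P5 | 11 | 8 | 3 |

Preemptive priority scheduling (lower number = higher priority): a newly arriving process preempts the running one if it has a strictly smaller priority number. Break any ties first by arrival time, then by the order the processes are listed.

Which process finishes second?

P4

Timeline: | P2 0-1 | P3 1-8 | P5 8-15 | P4 15-26 | P5 26-30 | P1 30-31 | P2 31-48 |
Completion: P1=31  P2=48  P3=8  P4=26  P5=30
Turnaround (C−A): P1=19  P2=48  P3=7  P4=11  P5=22
Finish order: P3 → P4 → P5 → P1 → P2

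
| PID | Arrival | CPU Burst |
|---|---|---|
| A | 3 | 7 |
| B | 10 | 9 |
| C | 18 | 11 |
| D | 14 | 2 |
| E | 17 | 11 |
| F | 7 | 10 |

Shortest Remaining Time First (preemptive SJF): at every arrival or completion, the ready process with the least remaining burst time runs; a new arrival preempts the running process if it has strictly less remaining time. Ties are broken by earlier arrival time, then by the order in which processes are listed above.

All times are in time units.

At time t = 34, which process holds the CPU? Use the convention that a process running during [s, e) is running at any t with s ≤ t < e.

Gantt: | idle 0-3 | A 3-10 | B 10-14 | D 14-16 | B 16-21 | F 21-31 | E 31-42 | C 42-53 |
Completion: A=10  B=21  C=53  D=16  E=42  F=31
Turnaround (C−A): A=7  B=11  C=35  D=2  E=25  F=24

E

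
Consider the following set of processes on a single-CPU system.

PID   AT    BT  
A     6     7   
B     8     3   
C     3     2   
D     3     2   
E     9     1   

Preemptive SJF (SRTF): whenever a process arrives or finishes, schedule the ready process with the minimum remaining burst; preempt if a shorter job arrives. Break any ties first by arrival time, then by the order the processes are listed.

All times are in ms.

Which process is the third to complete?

Schedule: | idle 0-3 | C 3-5 | D 5-7 | A 7-8 | B 8-9 | E 9-10 | B 10-12 | A 12-18 |
Completion: A=18  B=12  C=5  D=7  E=10
Turnaround (C−A): A=12  B=4  C=2  D=4  E=1
Finish order: C → D → E → B → A

E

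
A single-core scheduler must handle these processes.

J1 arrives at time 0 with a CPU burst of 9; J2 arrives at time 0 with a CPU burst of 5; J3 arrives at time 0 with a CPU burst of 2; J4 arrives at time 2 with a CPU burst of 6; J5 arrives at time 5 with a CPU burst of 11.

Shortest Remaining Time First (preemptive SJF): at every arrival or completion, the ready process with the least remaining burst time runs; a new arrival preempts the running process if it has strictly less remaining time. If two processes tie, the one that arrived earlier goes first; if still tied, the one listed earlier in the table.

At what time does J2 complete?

7

Schedule: | J3 0-2 | J2 2-7 | J4 7-13 | J1 13-22 | J5 22-33 |
Completion: J1=22  J2=7  J3=2  J4=13  J5=33
Turnaround (C−A): J1=22  J2=7  J3=2  J4=11  J5=28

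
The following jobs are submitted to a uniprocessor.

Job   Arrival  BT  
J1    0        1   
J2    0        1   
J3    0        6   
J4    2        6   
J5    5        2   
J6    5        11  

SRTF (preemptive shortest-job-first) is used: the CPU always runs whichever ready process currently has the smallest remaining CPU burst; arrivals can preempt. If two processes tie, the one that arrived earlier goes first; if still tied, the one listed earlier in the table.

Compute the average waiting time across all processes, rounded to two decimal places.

4.00

Timeline: | J1 0-1 | J2 1-2 | J3 2-5 | J5 5-7 | J3 7-10 | J4 10-16 | J6 16-27 |
Completion: J1=1  J2=2  J3=10  J4=16  J5=7  J6=27
Waiting times: J1=0, J2=1, J3=4, J4=8, J5=0, J6=11
Average waiting = (0+1+4+8+0+11) / 6 = 24/6 = 4.00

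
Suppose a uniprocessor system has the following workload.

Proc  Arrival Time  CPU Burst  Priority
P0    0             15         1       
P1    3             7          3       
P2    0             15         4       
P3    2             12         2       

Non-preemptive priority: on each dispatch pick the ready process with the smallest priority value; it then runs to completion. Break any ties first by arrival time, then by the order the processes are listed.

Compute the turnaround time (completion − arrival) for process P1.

31

Gantt: | P0 0-15 | P3 15-27 | P1 27-34 | P2 34-49 |
Completion: P0=15  P1=34  P2=49  P3=27
Turnaround (C−A): P0=15  P1=31  P2=49  P3=25
Turnaround(P1) = completion − arrival = 34 − 3 = 31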